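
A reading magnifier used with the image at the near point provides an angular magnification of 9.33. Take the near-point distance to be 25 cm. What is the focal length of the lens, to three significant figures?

3.00 cm

For the image at the near point, M = 1 + D/f.
f = D/(M - 1) = 25/(9.33 - 1) = 3.001 cm.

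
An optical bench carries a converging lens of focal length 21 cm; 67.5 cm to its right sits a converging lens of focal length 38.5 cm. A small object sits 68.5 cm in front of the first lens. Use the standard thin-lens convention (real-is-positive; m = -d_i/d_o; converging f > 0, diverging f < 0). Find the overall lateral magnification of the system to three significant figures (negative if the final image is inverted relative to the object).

-13.3

Lens 1: 1/d_i1 = 1/f_1 - 1/d_o1 = 1/21 - 1/68.5 = 0.03302 cm^-1, so d_i1 = 30.284 cm.
m_1 = -(30.284)/68.5 = -0.4421.
Object distance for lens 2: d_o2 = 67.5 - 30.284 = 37.216 cm.
Lens 2: 1/d_i2 = 1/f_2 - 1/d_o2 = 1/38.5 - 1/(37.216) = -0.00090 cm^-1, so d_i2 = -1115.711 cm.
m_2 = -(-1115.711)/(37.216) = 29.9795.
Overall magnification: m = m_1 m_2 = -13.2541.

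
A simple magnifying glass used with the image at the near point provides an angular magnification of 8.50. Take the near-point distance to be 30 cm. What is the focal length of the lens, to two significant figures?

For the image at the near point, M = 1 + D/f.
f = D/(M - 1) = 30/(8.5 - 1) = 4.000 cm.

4.0 cm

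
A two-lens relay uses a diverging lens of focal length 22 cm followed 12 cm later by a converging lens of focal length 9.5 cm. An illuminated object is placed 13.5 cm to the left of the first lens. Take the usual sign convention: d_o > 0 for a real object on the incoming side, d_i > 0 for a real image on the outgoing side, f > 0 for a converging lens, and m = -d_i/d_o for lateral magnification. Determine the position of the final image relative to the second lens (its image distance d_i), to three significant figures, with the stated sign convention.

17.8 cm

Lens 1: 1/d_i1 = 1/f_1 - 1/d_o1 = 1/(-22) - 1/13.5 = -0.11953 cm^-1, so d_i1 = -8.366 cm.
The intermediate image is virtual, 8.366 cm to the left of lens 1, so d_o2 = L - d_i1 = 12 - (-8.366) = 20.366 cm.
Lens 2: 1/d_i2 = 1/f_2 - 1/d_o2 = 1/9.5 - 1/(20.366) = 0.05616 cm^-1, so d_i2 = 17.806 cm.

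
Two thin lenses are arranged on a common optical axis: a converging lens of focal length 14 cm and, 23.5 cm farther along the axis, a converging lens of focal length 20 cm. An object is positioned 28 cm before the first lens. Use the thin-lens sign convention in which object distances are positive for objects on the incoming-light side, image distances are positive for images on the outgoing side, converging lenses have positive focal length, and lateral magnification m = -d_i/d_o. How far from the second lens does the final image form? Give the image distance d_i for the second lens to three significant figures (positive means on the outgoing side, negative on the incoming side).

3.67 cm

Applying the thin-lens equation to the first lens, 1/14 = 1/28 + 1/d_i1, which gives d_i1 = 28.000 cm.
Since 28.000 cm > 23.5 cm, the first image lies past the second lens and serves as a virtual object: d_o2 = L - d_i1 = -4.500 cm.
Applying the thin-lens equation again with f_2 = 20 cm and d_o2 = -4.500 cm gives d_i2 = 3.673 cm.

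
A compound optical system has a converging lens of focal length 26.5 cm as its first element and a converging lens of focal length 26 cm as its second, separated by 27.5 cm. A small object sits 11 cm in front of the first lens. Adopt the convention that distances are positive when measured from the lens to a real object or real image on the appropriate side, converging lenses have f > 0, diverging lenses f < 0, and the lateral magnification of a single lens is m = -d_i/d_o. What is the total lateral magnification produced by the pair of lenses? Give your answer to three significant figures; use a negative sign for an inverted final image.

-2.19

Applying the thin-lens equation to the first lens, 1/26.5 = 1/11 + 1/d_i1, which gives d_i1 = -18.806 cm.
Its lateral magnification is m_1 = -d_i1/d_o1 = -(-18.806)/11 = 1.7097.
The intermediate image is virtual, 18.806 cm to the left of lens 1, so d_o2 = L - d_i1 = 27.5 - (-18.806) = 46.306 cm.
Applying the thin-lens equation again with f_2 = 26 cm and d_o2 = 46.306 cm gives d_i2 = 59.290 cm.
m_2 = -(59.290)/(46.306) = -1.2804.
The system's lateral magnification is m_1 m_2 = (1.7097)(-1.2804) = -2.1890.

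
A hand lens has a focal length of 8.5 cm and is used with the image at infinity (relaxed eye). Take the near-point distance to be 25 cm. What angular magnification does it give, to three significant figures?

M = D/f = 25/8.5 = 2.941.

2.94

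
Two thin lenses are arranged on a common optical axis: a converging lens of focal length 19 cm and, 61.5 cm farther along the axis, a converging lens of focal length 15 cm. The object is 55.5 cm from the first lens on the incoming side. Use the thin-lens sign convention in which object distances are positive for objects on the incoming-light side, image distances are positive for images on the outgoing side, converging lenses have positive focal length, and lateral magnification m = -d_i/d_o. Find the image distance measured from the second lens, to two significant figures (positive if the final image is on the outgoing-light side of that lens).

28 cm

Applying the thin-lens equation to the first lens, 1/19 = 1/55.5 + 1/d_i1, which gives d_i1 = 28.890 cm.
The intermediate image is 28.890 cm to the right of lens 1, so d_o2 = L - d_i1 = 61.5 - 28.890 = 32.610 cm.
Applying the thin-lens equation again with f_2 = 15 cm and d_o2 = 32.610 cm gives d_i2 = 27.777 cm.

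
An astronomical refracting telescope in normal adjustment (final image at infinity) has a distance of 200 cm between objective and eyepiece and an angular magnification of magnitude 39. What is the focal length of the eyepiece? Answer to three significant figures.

In normal adjustment the tube length equals f_obj + f_eye and |M| = f_obj/f_eye.
So f_obj = 39 f_eye and 39 f_eye + f_eye = 200 cm, giving f_eye = 200/40 = 5.000 cm and f_obj = 195.000 cm.

5.00 cm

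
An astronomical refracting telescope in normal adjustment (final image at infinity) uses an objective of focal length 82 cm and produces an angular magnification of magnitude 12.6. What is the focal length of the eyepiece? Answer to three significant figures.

6.51 cm

|M| = f_obj/f_eye, so f_eye = f_obj/|M| = 82/12.6 = 6.508 cm.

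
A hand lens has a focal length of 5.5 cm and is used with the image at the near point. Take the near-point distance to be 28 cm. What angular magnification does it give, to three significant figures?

M = 1 + D/f = 1 + 28/5.5 = 6.091.

6.09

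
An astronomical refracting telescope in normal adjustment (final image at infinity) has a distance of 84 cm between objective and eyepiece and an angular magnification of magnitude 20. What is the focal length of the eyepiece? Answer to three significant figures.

4.00 cm

In normal adjustment the tube length equals f_obj + f_eye and |M| = f_obj/f_eye.
So f_obj = 20 f_eye and 20 f_eye + f_eye = 84 cm, giving f_eye = 84/21 = 4.000 cm and f_obj = 80.000 cm.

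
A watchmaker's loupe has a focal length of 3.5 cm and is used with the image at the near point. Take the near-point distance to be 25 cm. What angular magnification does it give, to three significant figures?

M = 1 + D/f = 1 + 25/3.5 = 8.143.

8.14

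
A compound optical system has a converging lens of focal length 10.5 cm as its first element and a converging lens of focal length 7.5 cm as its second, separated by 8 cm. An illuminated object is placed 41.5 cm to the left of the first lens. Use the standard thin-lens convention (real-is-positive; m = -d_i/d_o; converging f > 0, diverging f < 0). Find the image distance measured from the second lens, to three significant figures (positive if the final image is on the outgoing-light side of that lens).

3.35 cm

First lens: d_i1 = 1/(1/10.5 - 1/41.5) = 14.056 cm.
This image would form 14.056 cm past lens 1, i.e. 6.056 cm beyond lens 2, so it is a virtual object for lens 2: d_o2 = 8 - 14.056 = -6.056 cm.
Second lens: d_i2 = 1/(1/7.5 - 1/(-6.056)) = 3.351 cm.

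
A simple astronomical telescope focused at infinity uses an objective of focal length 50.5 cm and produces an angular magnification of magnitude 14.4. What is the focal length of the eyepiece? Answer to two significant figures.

|M| = f_obj/f_eye, so f_eye = f_obj/|M| = 50.5/14.4 = 3.507 cm.

3.5 cm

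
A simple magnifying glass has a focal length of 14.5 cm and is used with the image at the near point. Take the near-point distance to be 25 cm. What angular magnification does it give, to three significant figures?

M = 1 + D/f = 1 + 25/14.5 = 2.724.

2.72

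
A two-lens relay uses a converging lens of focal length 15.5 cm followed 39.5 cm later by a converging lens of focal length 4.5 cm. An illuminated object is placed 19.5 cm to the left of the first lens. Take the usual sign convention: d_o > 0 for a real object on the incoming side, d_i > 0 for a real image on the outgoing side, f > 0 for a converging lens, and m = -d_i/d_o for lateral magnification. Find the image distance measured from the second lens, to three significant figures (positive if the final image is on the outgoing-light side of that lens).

Applying the thin-lens equation to the first lens, 1/15.5 = 1/19.5 + 1/d_i1, which gives d_i1 = 75.562 cm.
Since 75.562 cm > 39.5 cm, the first image lies past the second lens and serves as a virtual object: d_o2 = L - d_i1 = -36.062 cm.
Applying the thin-lens equation again with f_2 = 4.5 cm and d_o2 = -36.062 cm gives d_i2 = 4.001 cm.

4.00 cm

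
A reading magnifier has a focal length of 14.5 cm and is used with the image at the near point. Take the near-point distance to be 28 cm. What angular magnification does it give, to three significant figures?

M = 1 + D/f = 1 + 28/14.5 = 2.931.

2.93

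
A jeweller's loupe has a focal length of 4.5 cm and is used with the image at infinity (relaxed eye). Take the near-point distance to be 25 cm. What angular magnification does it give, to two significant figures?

5.6

M = D/f = 25/4.5 = 5.556.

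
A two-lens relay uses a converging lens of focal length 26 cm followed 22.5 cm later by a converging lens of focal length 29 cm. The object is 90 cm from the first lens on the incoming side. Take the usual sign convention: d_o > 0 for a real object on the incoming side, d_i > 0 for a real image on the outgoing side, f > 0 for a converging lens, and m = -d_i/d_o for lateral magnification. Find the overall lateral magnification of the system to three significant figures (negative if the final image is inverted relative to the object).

Applying the thin-lens equation to the first lens, 1/26 = 1/90 + 1/d_i1, which gives d_i1 = 36.562 cm.
Its lateral magnification is m_1 = -d_i1/d_o1 = -(36.562)/90 = -0.4062.
This image would form 36.562 cm past lens 1, i.e. 14.062 cm beyond lens 2, so it is a virtual object for lens 2: d_o2 = 22.5 - 36.562 = -14.062 cm.
Applying the thin-lens equation again with f_2 = 29 cm and d_o2 = -14.062 cm gives d_i2 = 9.470 cm.
m_2 = -(9.470)/(-14.062) = 0.6734.
Total m = m_1 x m_2 = (-0.4062)(0.6734) = -0.2736.

-0.274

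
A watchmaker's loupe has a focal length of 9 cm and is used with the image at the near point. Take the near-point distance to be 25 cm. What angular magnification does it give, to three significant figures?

M = 1 + D/f = 1 + 25/9 = 3.778.

3.78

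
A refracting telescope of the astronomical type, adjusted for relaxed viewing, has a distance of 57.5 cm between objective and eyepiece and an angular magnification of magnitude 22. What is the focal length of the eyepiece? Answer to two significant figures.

2.5 cm

In normal adjustment the tube length equals f_obj + f_eye and |M| = f_obj/f_eye.
So f_obj = 22 f_eye and 22 f_eye + f_eye = 57.5 cm, giving f_eye = 57.5/23 = 2.500 cm and f_obj = 55.000 cm.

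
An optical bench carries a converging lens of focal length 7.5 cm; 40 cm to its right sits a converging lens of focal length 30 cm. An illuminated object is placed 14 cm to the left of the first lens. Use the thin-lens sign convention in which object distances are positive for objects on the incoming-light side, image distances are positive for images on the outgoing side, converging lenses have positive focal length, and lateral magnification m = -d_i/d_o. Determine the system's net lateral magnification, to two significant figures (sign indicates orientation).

First lens: d_i1 = 1/(1/7.5 - 1/14) = 16.154 cm.
m_1 = -(16.154)/14 = -1.1538.
That image sits 23.846 cm in front of the second lens, so d_o2 = 23.846 cm.
Second lens: d_i2 = 1/(1/30 - 1/(23.846)) = -116.250 cm.
m_2 = -(-116.250)/(23.846) = 4.8750.
The system's lateral magnification is m_1 m_2 = (-1.1538)(4.8750) = -5.6250.

-5.6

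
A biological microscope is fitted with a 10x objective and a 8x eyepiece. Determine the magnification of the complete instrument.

80

The overall magnification of a compound microscope is the product of the objective and eyepiece magnifications:
M = M_obj x M_eye = 10 x 8 = 80.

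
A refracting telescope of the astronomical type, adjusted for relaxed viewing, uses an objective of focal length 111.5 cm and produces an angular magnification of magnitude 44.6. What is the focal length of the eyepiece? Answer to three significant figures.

|M| = f_obj/f_eye, so f_eye = f_obj/|M| = 111.5/44.6 = 2.500 cm.

2.50 cm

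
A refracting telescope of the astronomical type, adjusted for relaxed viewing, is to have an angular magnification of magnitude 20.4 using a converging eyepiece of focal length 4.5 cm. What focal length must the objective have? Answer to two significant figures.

92 cm

|M| = f_obj/|f_eye|, so f_obj = |M| x |f_eye| = 20.4 x 4.5 = 91.800 cm.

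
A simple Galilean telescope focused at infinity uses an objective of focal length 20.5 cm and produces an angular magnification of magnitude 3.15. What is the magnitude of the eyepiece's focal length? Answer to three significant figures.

6.51 cm

|M| = f_obj/|f_eye|, so |f_eye| = f_obj/|M| = 20.5/3.15 = 6.508 cm.
(The eyepiece is diverging, so its signed focal length is -6.508 cm.)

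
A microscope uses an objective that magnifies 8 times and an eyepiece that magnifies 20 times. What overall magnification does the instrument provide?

The overall magnification of a compound microscope is the product of the objective and eyepiece magnifications:
M = M_obj x M_eye = 8 x 20 = 160.

160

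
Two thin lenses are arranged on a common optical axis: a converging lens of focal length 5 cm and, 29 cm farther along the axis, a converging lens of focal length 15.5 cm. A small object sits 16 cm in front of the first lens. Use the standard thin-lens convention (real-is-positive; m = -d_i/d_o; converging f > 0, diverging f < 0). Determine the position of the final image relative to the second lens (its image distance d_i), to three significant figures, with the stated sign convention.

54.1 cm

Applying the thin-lens equation to the first lens, 1/5 = 1/16 + 1/d_i1, which gives d_i1 = 7.273 cm.
Object distance for lens 2: d_o2 = 29 - 7.273 = 21.727 cm.
Applying the thin-lens equation again with f_2 = 15.5 cm and d_o2 = 21.727 cm gives d_i2 = 54.080 cm.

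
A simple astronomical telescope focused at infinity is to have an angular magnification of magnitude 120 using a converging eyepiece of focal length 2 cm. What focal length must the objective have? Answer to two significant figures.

240 cm

|M| = f_obj/|f_eye|, so f_obj = |M| x |f_eye| = 120.0 x 2 = 240.000 cm.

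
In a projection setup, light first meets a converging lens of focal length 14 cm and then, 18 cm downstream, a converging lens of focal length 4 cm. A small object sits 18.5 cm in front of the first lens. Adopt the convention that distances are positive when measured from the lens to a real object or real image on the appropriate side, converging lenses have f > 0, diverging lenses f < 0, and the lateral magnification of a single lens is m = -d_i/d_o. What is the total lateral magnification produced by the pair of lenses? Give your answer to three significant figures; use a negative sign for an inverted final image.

Lens 1: 1/d_i1 = 1/f_1 - 1/d_o1 = 1/14 - 1/18.5 = 0.01737 cm^-1, so d_i1 = 57.556 cm.
m_1 = -(57.556)/18.5 = -3.1111.
This image would form 57.556 cm past lens 1, i.e. 39.556 cm beyond lens 2, so it is a virtual object for lens 2: d_o2 = 18 - 57.556 = -39.556 cm.
Lens 2: 1/d_i2 = 1/f_2 - 1/d_o2 = 1/4 - 1/(-39.556) = 0.27528 cm^-1, so d_i2 = 3.633 cm.
m_2 = -(3.633)/(-39.556) = 0.0918.
Overall magnification: m = m_1 m_2 = -0.2857.

-0.286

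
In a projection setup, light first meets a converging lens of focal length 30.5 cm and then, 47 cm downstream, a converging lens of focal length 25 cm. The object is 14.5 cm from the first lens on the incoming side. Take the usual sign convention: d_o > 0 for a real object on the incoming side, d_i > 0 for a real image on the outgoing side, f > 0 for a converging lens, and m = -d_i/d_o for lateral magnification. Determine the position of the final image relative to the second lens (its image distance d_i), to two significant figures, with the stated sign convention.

First lens: d_i1 = 1/(1/30.5 - 1/14.5) = -27.641 cm.
The intermediate image is virtual, 27.641 cm to the left of lens 1, so d_o2 = L - d_i1 = 47 - (-27.641) = 74.641 cm.
Second lens: d_i2 = 1/(1/25 - 1/(74.641)) = 37.590 cm.

38 cm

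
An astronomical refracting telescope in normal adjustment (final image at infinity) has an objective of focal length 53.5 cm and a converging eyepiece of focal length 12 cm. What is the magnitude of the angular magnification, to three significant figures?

|M| = f_obj/|f_eye| = 53.5/12 = 4.458.

4.46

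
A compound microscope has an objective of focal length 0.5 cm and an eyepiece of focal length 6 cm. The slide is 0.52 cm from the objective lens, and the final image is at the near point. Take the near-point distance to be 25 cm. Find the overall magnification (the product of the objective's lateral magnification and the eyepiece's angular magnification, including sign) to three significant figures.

-129

Objective: 1/d_i = 1/f_obj - 1/d_o = 1/0.5 - 1/0.52 = 0.07692 cm^-1, so d_i = 13.000 cm.
m_obj = -d_i/d_o = -13.000/0.52 = -25.000.
Eyepiece angular magnification (image at near point): M_eye = 1 + D/f_e = 1 + 25/6 = 5.167.
Overall M = m_obj x M_eye = (-25.000)(5.167) = -129.17.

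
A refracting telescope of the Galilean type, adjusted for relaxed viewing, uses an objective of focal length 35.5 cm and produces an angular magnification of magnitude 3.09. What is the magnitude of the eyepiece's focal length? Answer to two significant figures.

11 cm

|M| = f_obj/|f_eye|, so |f_eye| = f_obj/|M| = 35.5/3.09 = 11.489 cm.
(The eyepiece is diverging, so its signed focal length is -11.489 cm.)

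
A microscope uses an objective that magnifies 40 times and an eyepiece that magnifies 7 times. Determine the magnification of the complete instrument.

The overall magnification of a compound microscope is the product of the objective and eyepiece magnifications:
M = M_obj x M_eye = 40 x 7 = 280.

280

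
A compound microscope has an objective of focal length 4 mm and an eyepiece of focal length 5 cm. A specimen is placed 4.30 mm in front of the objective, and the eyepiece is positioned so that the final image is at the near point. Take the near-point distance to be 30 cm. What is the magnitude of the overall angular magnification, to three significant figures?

93.3

Convert to cm: f_obj = 4 mm = 0.4 cm; d_o = 4.30 mm = 0.43 cm.
Objective: 1/d_i = 1/f_obj - 1/d_o = 1/0.4 - 1/0.43 = 0.17442 cm^-1, so d_i = 5.733 cm.
m_obj = -d_i/d_o = -5.733/0.43 = -13.333.
Eyepiece angular magnification (image at near point): M_eye = 1 + D/f_e = 1 + 30/5 = 7.000.
Overall M = m_obj x M_eye = (-13.333)(7.000) = -93.33.
|M| = 93.33.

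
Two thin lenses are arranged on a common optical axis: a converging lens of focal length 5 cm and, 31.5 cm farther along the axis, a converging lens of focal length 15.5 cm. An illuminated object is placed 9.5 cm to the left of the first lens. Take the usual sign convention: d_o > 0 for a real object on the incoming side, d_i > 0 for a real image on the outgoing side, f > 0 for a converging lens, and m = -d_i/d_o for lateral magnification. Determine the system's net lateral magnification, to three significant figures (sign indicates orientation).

First lens: d_i1 = 1/(1/5 - 1/9.5) = 10.556 cm.
m_1 = -(10.556)/9.5 = -1.1111.
The intermediate image is 10.556 cm to the right of lens 1, so d_o2 = L - d_i1 = 31.5 - 10.556 = 20.944 cm.
Second lens: d_i2 = 1/(1/15.5 - 1/(20.944)) = 59.628 cm.
m_2 = -(59.628)/(20.944) = -2.8469.
Overall magnification: m = m_1 m_2 = 3.1633.

3.16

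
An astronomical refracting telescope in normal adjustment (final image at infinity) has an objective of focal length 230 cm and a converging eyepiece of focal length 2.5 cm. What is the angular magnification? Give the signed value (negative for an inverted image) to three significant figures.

-92.0

M = -f_obj/f_eye = -230/(2.5) = -92.000.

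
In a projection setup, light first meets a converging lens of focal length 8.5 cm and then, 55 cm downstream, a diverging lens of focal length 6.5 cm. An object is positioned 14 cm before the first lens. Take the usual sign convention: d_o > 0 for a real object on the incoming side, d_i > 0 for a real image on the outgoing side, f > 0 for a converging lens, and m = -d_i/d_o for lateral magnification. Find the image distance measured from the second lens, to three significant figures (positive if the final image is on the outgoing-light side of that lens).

-5.44 cm

First lens: d_i1 = 1/(1/8.5 - 1/14) = 21.636 cm.
Object distance for lens 2: d_o2 = 55 - 21.636 = 33.364 cm.
Second lens: d_i2 = 1/(1/(-6.5) - 1/(33.364)) = -5.440 cm.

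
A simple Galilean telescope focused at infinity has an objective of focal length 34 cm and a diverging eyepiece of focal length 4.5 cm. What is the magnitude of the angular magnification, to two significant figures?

7.6

|M| = f_obj/|f_eye| = 34/4.5 = 7.556.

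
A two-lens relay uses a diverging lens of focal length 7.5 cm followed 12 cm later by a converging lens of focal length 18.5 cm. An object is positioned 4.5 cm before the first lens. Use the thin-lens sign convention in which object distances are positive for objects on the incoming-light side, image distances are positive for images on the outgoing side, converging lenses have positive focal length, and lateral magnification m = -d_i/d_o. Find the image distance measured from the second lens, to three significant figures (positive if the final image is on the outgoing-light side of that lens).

-74.3 cm

Lens 1: 1/d_i1 = 1/f_1 - 1/d_o1 = 1/(-7.5) - 1/4.5 = -0.35556 cm^-1, so d_i1 = -2.813 cm.
With d_i1 < 0 the first image is virtual and lies on the object side; the object distance for lens 2 is d_o2 = 12 - (-2.813) = 14.812 cm.
Lens 2: 1/d_i2 = 1/f_2 - 1/d_o2 = 1/18.5 - 1/(14.812) = -0.01346 cm^-1, so d_i2 = -74.314 cm.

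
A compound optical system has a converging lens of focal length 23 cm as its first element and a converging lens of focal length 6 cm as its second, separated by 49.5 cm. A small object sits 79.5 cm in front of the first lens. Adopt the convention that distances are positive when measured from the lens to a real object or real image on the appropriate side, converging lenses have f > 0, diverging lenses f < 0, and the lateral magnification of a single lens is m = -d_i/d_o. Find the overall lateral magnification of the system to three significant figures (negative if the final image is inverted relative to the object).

Applying the thin-lens equation to the first lens, 1/23 = 1/79.5 + 1/d_i1, which gives d_i1 = 32.363 cm.
Its lateral magnification is m_1 = -d_i1/d_o1 = -(32.363)/79.5 = -0.4071.
That image sits 17.137 cm in front of the second lens, so d_o2 = 17.137 cm.
Applying the thin-lens equation again with f_2 = 6 cm and d_o2 = 17.137 cm gives d_i2 = 9.232 cm.
m_2 = -(9.232)/(17.137) = -0.5387.
Total m = m_1 x m_2 = (-0.4071)(-0.5387) = 0.2193.

0.219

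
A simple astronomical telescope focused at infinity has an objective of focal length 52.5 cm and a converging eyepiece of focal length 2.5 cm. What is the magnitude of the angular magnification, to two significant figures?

21

|M| = f_obj/|f_eye| = 52.5/2.5 = 21.000.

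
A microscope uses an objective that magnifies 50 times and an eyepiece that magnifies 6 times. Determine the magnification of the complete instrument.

300

The overall magnification of a compound microscope is the product of the objective and eyepiece magnifications:
M = M_obj x M_eye = 50 x 6 = 300.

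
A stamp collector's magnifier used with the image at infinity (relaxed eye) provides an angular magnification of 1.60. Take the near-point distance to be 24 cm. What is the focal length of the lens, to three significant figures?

For the image at infinity, M = D/f.
f = D/M = 24/1.6 = 15.000 cm.

15.0 cm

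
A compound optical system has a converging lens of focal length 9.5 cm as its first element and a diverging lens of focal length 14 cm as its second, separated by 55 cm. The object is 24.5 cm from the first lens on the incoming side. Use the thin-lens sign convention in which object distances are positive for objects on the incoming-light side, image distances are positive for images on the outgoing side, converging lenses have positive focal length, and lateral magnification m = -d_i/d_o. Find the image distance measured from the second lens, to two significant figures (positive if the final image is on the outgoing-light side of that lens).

-10 cm

First lens: d_i1 = 1/(1/9.5 - 1/24.5) = 15.517 cm.
That image sits 39.483 cm in front of the second lens, so d_o2 = 39.483 cm.
Second lens: d_i2 = 1/(1/(-14) - 1/(39.483)) = -10.335 cm.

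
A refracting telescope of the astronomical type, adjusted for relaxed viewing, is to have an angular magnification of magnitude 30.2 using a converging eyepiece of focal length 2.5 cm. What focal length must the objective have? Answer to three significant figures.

75.5 cm

|M| = f_obj/|f_eye|, so f_obj = |M| x |f_eye| = 30.2 x 2.5 = 75.500 cm.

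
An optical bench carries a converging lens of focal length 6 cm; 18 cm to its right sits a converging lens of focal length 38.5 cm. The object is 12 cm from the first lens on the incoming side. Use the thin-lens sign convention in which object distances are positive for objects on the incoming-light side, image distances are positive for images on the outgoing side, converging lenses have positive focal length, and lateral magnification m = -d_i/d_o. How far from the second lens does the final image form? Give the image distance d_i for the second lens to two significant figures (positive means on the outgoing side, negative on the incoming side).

Lens 1: 1/d_i1 = 1/f_1 - 1/d_o1 = 1/6 - 1/12 = 0.08333 cm^-1, so d_i1 = 12.000 cm.
Object distance for lens 2: d_o2 = 18 - 12.000 = 6.000 cm.
Lens 2: 1/d_i2 = 1/f_2 - 1/d_o2 = 1/38.5 - 1/(6.000) = -0.14069 cm^-1, so d_i2 = -7.108 cm.

-7.1 cm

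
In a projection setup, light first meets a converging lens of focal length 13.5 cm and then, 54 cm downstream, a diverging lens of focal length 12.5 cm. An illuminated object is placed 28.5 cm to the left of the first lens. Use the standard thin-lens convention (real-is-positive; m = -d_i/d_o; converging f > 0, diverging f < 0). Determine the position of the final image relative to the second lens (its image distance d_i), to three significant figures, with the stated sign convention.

-8.68 cm

Lens 1: 1/d_i1 = 1/f_1 - 1/d_o1 = 1/13.5 - 1/28.5 = 0.03899 cm^-1, so d_i1 = 25.650 cm.
That image sits 28.350 cm in front of the second lens, so d_o2 = 28.350 cm.
Lens 2: 1/d_i2 = 1/f_2 - 1/d_o2 = 1/(-12.5) - 1/(28.350) = -0.11527 cm^-1, so d_i2 = -8.675 cm.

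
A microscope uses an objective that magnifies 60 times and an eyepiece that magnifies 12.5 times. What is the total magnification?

The overall magnification of a compound microscope is the product of the objective and eyepiece magnifications:
M = M_obj x M_eye = 60 x 12.5 = 750.

750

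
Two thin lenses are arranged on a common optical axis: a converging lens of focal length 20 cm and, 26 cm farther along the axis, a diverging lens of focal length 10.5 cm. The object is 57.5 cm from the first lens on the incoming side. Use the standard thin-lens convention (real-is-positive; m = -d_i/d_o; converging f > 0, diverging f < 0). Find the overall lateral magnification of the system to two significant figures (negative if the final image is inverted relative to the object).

Applying the thin-lens equation to the first lens, 1/20 = 1/57.5 + 1/d_i1, which gives d_i1 = 30.667 cm.
Its lateral magnification is m_1 = -d_i1/d_o1 = -(30.667)/57.5 = -0.5333.
Since 30.667 cm > 26 cm, the first image lies past the second lens and serves as a virtual object: d_o2 = L - d_i1 = -4.667 cm.
Applying the thin-lens equation again with f_2 = -10.5 cm and d_o2 = -4.667 cm gives d_i2 = 8.400 cm.
m_2 = -(8.400)/(-4.667) = 1.8000.
Total m = m_1 x m_2 = (-0.5333)(1.8000) = -0.9600.

-0.96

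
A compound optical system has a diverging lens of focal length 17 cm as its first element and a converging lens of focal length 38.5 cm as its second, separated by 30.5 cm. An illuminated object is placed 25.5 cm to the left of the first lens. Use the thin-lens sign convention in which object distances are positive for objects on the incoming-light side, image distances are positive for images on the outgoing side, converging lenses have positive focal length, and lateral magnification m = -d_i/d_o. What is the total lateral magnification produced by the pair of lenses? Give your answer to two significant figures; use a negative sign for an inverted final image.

Applying the thin-lens equation to the first lens, 1/(-17) = 1/25.5 + 1/d_i1, which gives d_i1 = -10.200 cm.
Its lateral magnification is m_1 = -d_i1/d_o1 = -(-10.200)/25.5 = 0.4000.
The intermediate image is virtual, 10.200 cm to the left of lens 1, so d_o2 = L - d_i1 = 30.5 - (-10.200) = 40.700 cm.
Applying the thin-lens equation again with f_2 = 38.5 cm and d_o2 = 40.700 cm gives d_i2 = 712.250 cm.
m_2 = -(712.250)/(40.700) = -17.5000.
Overall magnification: m = m_1 m_2 = -7.0000.

-7.0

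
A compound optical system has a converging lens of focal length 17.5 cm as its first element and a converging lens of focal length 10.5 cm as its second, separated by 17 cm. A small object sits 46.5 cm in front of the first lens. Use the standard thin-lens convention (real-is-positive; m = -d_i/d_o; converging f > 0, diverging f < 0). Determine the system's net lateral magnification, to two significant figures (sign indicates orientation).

-0.29

Applying the thin-lens equation to the first lens, 1/17.5 = 1/46.5 + 1/d_i1, which gives d_i1 = 28.060 cm.
Its lateral magnification is m_1 = -d_i1/d_o1 = -(28.060)/46.5 = -0.6034.
This image would form 28.060 cm past lens 1, i.e. 11.060 cm beyond lens 2, so it is a virtual object for lens 2: d_o2 = 17 - 28.060 = -11.060 cm.
Applying the thin-lens equation again with f_2 = 10.5 cm and d_o2 = -11.060 cm gives d_i2 = 5.386 cm.
m_2 = -(5.386)/(-11.060) = 0.4870.
Overall magnification: m = m_1 m_2 = -0.2939.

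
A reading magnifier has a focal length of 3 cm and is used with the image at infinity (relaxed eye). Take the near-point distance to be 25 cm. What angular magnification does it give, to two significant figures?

M = D/f = 25/3 = 8.333.

8.3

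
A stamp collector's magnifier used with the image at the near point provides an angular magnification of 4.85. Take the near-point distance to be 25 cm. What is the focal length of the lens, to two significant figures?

For the image at the near point, M = 1 + D/f.
f = D/(M - 1) = 25/(4.85 - 1) = 6.494 cm.

6.5 cm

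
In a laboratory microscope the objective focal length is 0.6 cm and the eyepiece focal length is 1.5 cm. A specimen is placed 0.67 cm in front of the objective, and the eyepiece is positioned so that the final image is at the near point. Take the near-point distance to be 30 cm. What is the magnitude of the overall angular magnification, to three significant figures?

180

Objective: 1/d_i = 1/f_obj - 1/d_o = 1/0.6 - 1/0.67 = 0.17413 cm^-1, so d_i = 5.743 cm.
m_obj = -d_i/d_o = -5.743/0.67 = -8.571.
Eyepiece angular magnification (image at near point): M_eye = 1 + D/f_e = 1 + 30/1.5 = 21.000.
Overall M = m_obj x M_eye = (-8.571)(21.000) = -180.00.
|M| = 180.00.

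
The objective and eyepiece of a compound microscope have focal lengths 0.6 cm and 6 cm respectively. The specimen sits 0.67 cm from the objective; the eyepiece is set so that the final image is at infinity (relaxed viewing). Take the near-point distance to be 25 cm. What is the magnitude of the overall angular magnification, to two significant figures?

Objective: 1/d_i = 1/f_obj - 1/d_o = 1/0.6 - 1/0.67 = 0.17413 cm^-1, so d_i = 5.743 cm.
m_obj = -d_i/d_o = -5.743/0.67 = -8.571.
Eyepiece angular magnification (image at infinity): M_eye = D/f_e = 25/6 = 4.167.
Overall M = m_obj x M_eye = (-8.571)(4.167) = -35.71.
|M| = 35.71.

36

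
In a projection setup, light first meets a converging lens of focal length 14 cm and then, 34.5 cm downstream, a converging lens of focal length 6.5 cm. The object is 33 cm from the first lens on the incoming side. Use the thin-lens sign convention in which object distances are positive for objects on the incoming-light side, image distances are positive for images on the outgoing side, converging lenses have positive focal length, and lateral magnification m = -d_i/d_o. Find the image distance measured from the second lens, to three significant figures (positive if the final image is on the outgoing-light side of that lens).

18.0 cm

First lens: d_i1 = 1/(1/14 - 1/33) = 24.316 cm.
That image sits 10.184 cm in front of the second lens, so d_o2 = 10.184 cm.
Second lens: d_i2 = 1/(1/6.5 - 1/(10.184)) = 17.968 cm.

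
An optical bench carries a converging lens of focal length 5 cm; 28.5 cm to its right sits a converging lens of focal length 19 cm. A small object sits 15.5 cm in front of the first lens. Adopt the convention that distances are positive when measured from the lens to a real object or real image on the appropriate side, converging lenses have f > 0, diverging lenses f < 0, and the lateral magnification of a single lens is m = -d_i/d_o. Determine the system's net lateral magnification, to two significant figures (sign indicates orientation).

Lens 1: 1/d_i1 = 1/f_1 - 1/d_o1 = 1/5 - 1/15.5 = 0.13548 cm^-1, so d_i1 = 7.381 cm.
m_1 = -(7.381)/15.5 = -0.4762.
Object distance for lens 2: d_o2 = 28.5 - 7.381 = 21.119 cm.
Lens 2: 1/d_i2 = 1/f_2 - 1/d_o2 = 1/19 - 1/(21.119) = 0.00528 cm^-1, so d_i2 = 189.360 cm.
m_2 = -(189.360)/(21.119) = -8.9663.
The system's lateral magnification is m_1 m_2 = (-0.4762)(-8.9663) = 4.2697.

4.3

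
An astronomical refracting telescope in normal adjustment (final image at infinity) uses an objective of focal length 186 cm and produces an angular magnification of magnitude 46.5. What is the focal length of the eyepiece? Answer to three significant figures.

|M| = f_obj/f_eye, so f_eye = f_obj/|M| = 186/46.5 = 4.000 cm.

4.00 cm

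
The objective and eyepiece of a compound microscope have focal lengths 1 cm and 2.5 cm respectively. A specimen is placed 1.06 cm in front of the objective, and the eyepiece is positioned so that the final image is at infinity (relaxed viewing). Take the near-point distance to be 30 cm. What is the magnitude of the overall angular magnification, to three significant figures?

Objective: 1/d_i = 1/f_obj - 1/d_o = 1/1 - 1/1.06 = 0.05660 cm^-1, so d_i = 17.667 cm.
m_obj = -d_i/d_o = -17.667/1.06 = -16.667.
Eyepiece angular magnification (image at infinity): M_eye = D/f_e = 30/2.5 = 12.000.
Overall M = m_obj x M_eye = (-16.667)(12.000) = -200.00.
|M| = 200.00.

200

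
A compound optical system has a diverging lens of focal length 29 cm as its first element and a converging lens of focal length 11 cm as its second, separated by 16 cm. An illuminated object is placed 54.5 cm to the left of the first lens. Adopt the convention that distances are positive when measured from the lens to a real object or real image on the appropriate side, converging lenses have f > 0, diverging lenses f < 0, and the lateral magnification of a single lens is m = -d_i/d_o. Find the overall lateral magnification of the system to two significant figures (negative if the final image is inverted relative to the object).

First lens: d_i1 = 1/(1/(-29) - 1/54.5) = -18.928 cm.
m_1 = -(-18.928)/54.5 = 0.3473.
With d_i1 < 0 the first image is virtual and lies on the object side; the object distance for lens 2 is d_o2 = 16 - (-18.928) = 34.928 cm.
Second lens: d_i2 = 1/(1/11 - 1/(34.928)) = 16.057 cm.
m_2 = -(16.057)/(34.928) = -0.4597.
The system's lateral magnification is m_1 m_2 = (0.3473)(-0.4597) = -0.1597.

-0.16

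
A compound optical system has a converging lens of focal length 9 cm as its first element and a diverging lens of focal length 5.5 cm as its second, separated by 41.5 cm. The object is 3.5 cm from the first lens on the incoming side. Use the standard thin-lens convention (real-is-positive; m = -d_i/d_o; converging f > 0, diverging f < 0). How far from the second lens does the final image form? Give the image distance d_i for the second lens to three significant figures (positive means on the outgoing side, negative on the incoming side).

-4.93 cm

Lens 1: 1/d_i1 = 1/f_1 - 1/d_o1 = 1/9 - 1/3.5 = -0.17460 cm^-1, so d_i1 = -5.727 cm.
The intermediate image is virtual, 5.727 cm to the left of lens 1, so d_o2 = L - d_i1 = 41.5 - (-5.727) = 47.227 cm.
Lens 2: 1/d_i2 = 1/f_2 - 1/d_o2 = 1/(-5.5) - 1/(47.227) = -0.20299 cm^-1, so d_i2 = -4.926 cm.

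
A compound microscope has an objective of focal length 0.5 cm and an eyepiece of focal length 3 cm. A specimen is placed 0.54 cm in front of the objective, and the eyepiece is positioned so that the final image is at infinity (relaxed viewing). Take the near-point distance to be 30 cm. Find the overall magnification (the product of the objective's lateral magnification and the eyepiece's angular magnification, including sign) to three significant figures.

Objective: 1/d_i = 1/f_obj - 1/d_o = 1/0.5 - 1/0.54 = 0.14815 cm^-1, so d_i = 6.750 cm.
m_obj = -d_i/d_o = -6.750/0.54 = -12.500.
Eyepiece angular magnification (image at infinity): M_eye = D/f_e = 30/3 = 10.000.
Overall M = m_obj x M_eye = (-12.500)(10.000) = -125.00.

-125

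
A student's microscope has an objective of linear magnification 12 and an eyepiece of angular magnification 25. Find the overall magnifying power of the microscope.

The overall magnification of a compound microscope is the product of the objective and eyepiece magnifications:
M = M_obj x M_eye = 12 x 25 = 300.

300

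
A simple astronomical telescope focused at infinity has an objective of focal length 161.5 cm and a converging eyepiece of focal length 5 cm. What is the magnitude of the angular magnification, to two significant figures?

32

|M| = f_obj/|f_eye| = 161.5/5 = 32.300.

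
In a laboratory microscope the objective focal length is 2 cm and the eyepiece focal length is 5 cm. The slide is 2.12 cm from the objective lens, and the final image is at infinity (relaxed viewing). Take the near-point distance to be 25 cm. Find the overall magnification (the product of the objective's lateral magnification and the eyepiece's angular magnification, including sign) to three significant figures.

-83.3

Objective: 1/d_i = 1/f_obj - 1/d_o = 1/2 - 1/2.12 = 0.02830 cm^-1, so d_i = 35.333 cm.
m_obj = -d_i/d_o = -35.333/2.12 = -16.667.
Eyepiece angular magnification (image at infinity): M_eye = D/f_e = 25/5 = 5.000.
Overall M = m_obj x M_eye = (-16.667)(5.000) = -83.33.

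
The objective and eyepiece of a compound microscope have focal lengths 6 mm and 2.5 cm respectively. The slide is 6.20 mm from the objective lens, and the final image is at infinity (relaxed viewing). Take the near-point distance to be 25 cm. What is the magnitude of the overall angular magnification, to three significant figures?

300

Convert to cm: f_obj = 6 mm = 0.6 cm; d_o = 6.20 mm = 0.62 cm.
Objective: 1/d_i = 1/f_obj - 1/d_o = 1/0.6 - 1/0.62 = 0.05376 cm^-1, so d_i = 18.600 cm.
m_obj = -d_i/d_o = -18.600/0.62 = -30.000.
Eyepiece angular magnification (image at infinity): M_eye = D/f_e = 25/2.5 = 10.000.
Overall M = m_obj x M_eye = (-30.000)(10.000) = -300.00.
|M| = 300.00.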